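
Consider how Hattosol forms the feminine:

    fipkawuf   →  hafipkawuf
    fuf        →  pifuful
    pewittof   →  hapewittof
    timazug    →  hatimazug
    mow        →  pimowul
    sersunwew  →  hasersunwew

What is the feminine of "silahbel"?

sersunwew and mow both end in -w yet inflect differently (hasersunwew, pimowul), so the final letter is not what conditions the rule; the number of vowels is.
"silahbel" has 3 vowels. The stems with 3 vowels (fipkawuf → hafipkawuf, pewittof → hapewittof, timazug → hatimazug) add the prefix ha-.
The other pattern: stems with 1 vowel add pi- … -ul around the stem.
So silahbel → hasilahbel.

hasilahbel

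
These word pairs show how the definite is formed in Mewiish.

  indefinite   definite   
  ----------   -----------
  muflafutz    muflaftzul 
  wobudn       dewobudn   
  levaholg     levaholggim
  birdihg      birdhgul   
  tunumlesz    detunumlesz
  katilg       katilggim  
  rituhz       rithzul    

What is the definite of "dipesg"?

katilg and birdihg both end in -g yet inflect differently (katilggim, birdhgul), so the final letter is not what conditions the rule; the second-to-last letter is.
"dipesg" has second-to-last letter 's'. The one such stem in the data (tunumlesz → detunumlesz) adds the prefix de-, so the same rule applies.
The other patterns: stems whose second-to-last letter is 'l' double the final consonant and add -im; stems whose second-to-last letter is 'h' or 't' delete the last vowel and add -ul.
So dipesg → dedipesg.

dedipesg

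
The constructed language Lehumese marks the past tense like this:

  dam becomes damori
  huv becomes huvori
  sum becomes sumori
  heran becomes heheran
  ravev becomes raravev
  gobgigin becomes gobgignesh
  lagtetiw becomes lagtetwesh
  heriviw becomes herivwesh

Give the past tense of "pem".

pemori

"pem" has 1 vowel. The stems with 1 vowel (dam → damori, huv → huvori, sum → sumori) add -ori.
The other patterns: stems with 2 vowels repeat the first consonant+vowel as a prefix; stems with 3 vowels delete the last vowel and add -esh.
So pem → pemori.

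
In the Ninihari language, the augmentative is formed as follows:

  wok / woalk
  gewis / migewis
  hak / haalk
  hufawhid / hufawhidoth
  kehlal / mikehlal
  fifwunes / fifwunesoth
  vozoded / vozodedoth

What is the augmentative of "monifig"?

monifigoth

gewis and fifwunes both end in -s yet inflect differently (migewis, fifwunesoth), so the final letter is not what conditions the rule; the number of vowels is.
"monifig" has 3 vowels. The stems with 3 vowels (fifwunes → fifwunesoth, vozoded → vozodedoth, hufawhid → hufawhidoth) add -oth.
The other patterns: stems with 1 vowel insert -al- after the first vowel; stems with 2 vowels add the prefix mi-.
So monifig → monifigoth.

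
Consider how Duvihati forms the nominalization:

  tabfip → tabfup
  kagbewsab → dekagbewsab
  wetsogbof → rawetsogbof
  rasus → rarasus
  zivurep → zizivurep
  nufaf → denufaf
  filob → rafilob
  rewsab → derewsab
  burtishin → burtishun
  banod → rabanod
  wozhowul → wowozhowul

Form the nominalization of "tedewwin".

wetsogbof and nufaf both end in -f yet inflect differently (rawetsogbof, denufaf), so the final letter is not what conditions the rule; the last vowel is.
"tedewwin" has last vowel 'i'. The stems whose last vowel is 'i' (tabfip → tabfup, burtishin → burtishun) change the last vowel to 'u'.
The other patterns: stems whose last vowel is 'o' add the prefix ra-; stems whose last vowel is 'a' add the prefix de-; stems whose last vowel is 'e' or 'u' repeat the first consonant+vowel as a prefix.
So tedewwin → tedewwun.

tedewwun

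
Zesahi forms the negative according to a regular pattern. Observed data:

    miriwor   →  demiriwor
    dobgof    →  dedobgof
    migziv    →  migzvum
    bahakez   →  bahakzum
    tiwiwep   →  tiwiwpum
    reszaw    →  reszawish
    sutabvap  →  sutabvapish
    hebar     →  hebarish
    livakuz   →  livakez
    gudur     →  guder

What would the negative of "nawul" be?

nawel

tiwiwep and sutabvap both end in -p yet inflect differently (tiwiwpum, sutabvapish), so the final letter is not what conditions the rule; the last vowel is.
"nawul" has last vowel 'u'. The stems whose last vowel is 'u' (livakuz → livakez, gudur → guder) change the last vowel to 'e'.
So nawul → nawel.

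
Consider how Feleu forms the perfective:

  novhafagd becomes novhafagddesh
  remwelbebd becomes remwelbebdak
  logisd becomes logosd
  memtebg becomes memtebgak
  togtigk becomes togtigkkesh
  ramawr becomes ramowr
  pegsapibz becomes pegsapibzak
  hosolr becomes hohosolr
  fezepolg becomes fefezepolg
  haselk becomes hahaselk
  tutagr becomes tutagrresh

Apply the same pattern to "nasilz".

nanasilz

"nasilz" has second-to-last letter 'l'. The stems whose second-to-last letter is 'l' (hosolr → hohosolr, haselk → hahaselk, fezepolg → fefezepolg) repeat the first consonant+vowel as a prefix.
So nasilz → nanasilz.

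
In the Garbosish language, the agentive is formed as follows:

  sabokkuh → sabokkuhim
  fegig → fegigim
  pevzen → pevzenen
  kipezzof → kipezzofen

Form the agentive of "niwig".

fegig and pevzen both have 2 vowels yet inflect differently (fegigim, pevzenen), so the number of vowels is not what conditions the rule; the final letter is.
"niwig" ends in -g. The one such stem in the data (fegig → fegigim) adds -im, so the same rule applies.
So niwig → niwigim.

niwigim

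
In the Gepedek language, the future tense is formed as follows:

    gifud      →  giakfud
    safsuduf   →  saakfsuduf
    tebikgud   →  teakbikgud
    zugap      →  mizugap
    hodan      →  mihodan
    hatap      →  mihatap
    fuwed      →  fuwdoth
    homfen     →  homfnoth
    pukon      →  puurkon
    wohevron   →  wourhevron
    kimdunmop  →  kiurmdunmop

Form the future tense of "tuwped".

gifud and fuwed both end in -d yet inflect differently (giakfud, fuwdoth), so the final letter is not what conditions the rule; the last vowel is.
"tuwped" has last vowel 'e'. The stems whose last vowel is 'e' (fuwed → fuwdoth, homfen → homfnoth) delete the last vowel and add -oth.
The other patterns: stems whose last vowel is 'u' insert -ak- after the first vowel; stems whose last vowel is 'a' add the prefix mi-; stems whose last vowel is 'o' insert -ur- after the first vowel.
So tuwped → tuwpdoth.

tuwpdoth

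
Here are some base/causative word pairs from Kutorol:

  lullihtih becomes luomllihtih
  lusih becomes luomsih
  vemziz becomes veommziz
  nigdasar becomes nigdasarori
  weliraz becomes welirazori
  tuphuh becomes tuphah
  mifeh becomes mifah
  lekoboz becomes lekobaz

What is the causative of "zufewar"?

vemziz and weliraz both end in -z yet inflect differently (veommziz, welirazori), so the final letter is not what conditions the rule; the last vowel is.
"zufewar" has last vowel 'a'. The stems whose last vowel is 'a' (nigdasar → nigdasarori, weliraz → welirazori) add -ori.
So zufewar → zufewarori.

zufewarori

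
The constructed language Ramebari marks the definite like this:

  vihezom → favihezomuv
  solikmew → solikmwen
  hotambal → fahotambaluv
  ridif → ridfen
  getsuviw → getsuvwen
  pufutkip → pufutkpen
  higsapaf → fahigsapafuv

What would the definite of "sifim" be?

ridif and higsapaf both end in -f yet inflect differently (ridfen, fahigsapafuv), so the final letter is not what conditions the rule; the last vowel is.
"sifim" has last vowel 'i'. The stems whose last vowel is 'i' (getsuviw → getsuvwen, pufutkip → pufutkpen, ridif → ridfen) delete the last vowel and add -en.
The other pattern: stems whose last vowel is 'a' or 'o' add fa- … -uv around the stem.
So sifim → sifmen.

sifmen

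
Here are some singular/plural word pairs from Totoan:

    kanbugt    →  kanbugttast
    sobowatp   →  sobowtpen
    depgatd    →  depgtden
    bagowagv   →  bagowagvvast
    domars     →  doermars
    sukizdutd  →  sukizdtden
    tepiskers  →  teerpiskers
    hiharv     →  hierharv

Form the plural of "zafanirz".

bagowagv and hiharv both end in -v yet inflect differently (bagowagvvast, hierharv), so the final letter is not what conditions the rule; the second-to-last letter is.
"zafanirz" has second-to-last letter 'r'. The stems whose second-to-last letter is 'r' (domars → doermars, hiharv → hierharv, tepiskers → teerpiskers) insert -er- after the first vowel.
So zafanirz → zaerfanirz.

zaerfanirz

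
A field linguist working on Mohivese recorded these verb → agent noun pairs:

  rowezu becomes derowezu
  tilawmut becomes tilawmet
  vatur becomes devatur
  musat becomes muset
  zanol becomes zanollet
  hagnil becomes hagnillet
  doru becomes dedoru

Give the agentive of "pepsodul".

"pepsodul" ends in -l. The stems ending in -l (zanol → zanollet, hagnil → hagnillet) double the final consonant and add -et.
The other patterns: stems ending in -t change the last vowel to 'e'; stems ending in -r or -u add the prefix de-.
So pepsodul → pepsodullet.

pepsodullet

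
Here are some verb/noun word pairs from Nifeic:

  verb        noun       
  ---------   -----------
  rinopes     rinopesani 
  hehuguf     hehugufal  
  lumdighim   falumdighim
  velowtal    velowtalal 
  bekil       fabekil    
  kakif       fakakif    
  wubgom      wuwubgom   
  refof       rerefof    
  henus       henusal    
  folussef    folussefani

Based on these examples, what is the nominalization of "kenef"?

kenefani

"kenef" has last vowel 'e'. The stems whose last vowel is 'e' (rinopes → rinopesani, folussef → folussefani) add -ani.
The other patterns: stems whose last vowel is 'i' add the prefix fa-; stems whose last vowel is 'o' repeat the first consonant+vowel as a prefix; stems whose last vowel is 'a' or 'u' add -al.
So kenef → kenefani.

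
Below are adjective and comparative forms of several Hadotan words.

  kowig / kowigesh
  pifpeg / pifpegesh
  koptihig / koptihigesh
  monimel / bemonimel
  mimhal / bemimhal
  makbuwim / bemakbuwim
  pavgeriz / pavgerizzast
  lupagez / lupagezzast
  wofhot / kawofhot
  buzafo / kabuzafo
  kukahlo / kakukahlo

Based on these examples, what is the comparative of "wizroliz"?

"wizroliz" ends in -z. The stems ending in -z (pavgeriz → pavgerizzast, lupagez → lupagezzast) double the final consonant and add -ast.
So wizroliz → wizrolizzast.

wizrolizzast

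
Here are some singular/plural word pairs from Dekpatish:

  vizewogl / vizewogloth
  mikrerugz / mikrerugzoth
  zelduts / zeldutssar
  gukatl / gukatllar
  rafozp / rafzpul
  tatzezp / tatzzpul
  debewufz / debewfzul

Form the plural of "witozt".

witztul

vizewogl and gukatl both end in -l yet inflect differently (vizewogloth, gukatllar), so the final letter is not what conditions the rule; the second-to-last letter is.
"witozt" has second-to-last letter 'z'. The stems whose second-to-last letter is 'z' (rafozp → rafzpul, tatzezp → tatzzpul) delete the last vowel and add -ul.
So witozt → witztul.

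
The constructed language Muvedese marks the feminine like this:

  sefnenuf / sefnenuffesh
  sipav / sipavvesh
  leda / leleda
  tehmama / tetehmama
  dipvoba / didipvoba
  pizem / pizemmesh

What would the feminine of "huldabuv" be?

"huldabuv" ends in a consonant. The stems ending in a consonant (sefnenuf → sefnenuffesh, sipav → sipavvesh, pizem → pizemmesh) double the final consonant and add -esh.
The other pattern: stems ending in a vowel repeat the first consonant+vowel as a prefix.
So huldabuv → huldabuvvesh.

huldabuvvesh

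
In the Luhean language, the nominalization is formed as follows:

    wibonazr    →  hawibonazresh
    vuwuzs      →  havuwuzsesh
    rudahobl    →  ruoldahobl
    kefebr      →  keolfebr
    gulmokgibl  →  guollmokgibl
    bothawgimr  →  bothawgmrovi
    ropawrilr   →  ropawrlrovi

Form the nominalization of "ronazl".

haronazlesh

"ronazl" has second-to-last letter 'z'. The stems whose second-to-last letter is 'z' (wibonazr → hawibonazresh, vuwuzs → havuwuzsesh) add ha- … -esh around the stem.
So ronazl → haronazlesh.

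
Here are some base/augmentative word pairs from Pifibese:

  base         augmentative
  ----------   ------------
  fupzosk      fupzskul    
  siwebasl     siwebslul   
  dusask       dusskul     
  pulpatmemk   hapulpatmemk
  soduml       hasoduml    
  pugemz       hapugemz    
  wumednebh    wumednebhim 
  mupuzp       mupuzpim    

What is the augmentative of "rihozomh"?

"rihozomh" has second-to-last letter 'm'. The stems whose second-to-last letter is 'm' (pulpatmemk → hapulpatmemk, soduml → hasoduml, pugemz → hapugemz) add the prefix ha-.
So rihozomh → harihozomh.

harihozomh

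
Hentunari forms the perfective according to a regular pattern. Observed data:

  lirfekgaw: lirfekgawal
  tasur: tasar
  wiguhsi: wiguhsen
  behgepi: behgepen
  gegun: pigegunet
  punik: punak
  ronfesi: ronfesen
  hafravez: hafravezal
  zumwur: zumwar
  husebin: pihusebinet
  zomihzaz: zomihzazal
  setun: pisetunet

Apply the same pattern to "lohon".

ronfesi and husebin both have last vowel 'i' yet inflect differently (ronfesen, pihusebinet), so the last vowel is not what conditions the rule; the final letter is.
"lohon" ends in -n. The stems ending in -n (setun → pisetunet, husebin → pihusebinet, gegun → pigegunet) add pi- … -et around the stem.
So lohon → pilohonet.

pilohonet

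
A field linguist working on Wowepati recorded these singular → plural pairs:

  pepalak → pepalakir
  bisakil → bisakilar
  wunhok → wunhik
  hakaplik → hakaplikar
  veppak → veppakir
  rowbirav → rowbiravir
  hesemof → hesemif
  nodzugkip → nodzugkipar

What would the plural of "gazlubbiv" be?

gazlubbivar

hakaplik and pepalak both end in -k yet inflect differently (hakaplikar, pepalakir), so the final letter is not what conditions the rule; the last vowel is.
"gazlubbiv" has last vowel 'i'. The stems whose last vowel is 'i' (bisakil → bisakilar, hakaplik → hakaplikar, nodzugkip → nodzugkipar) add -ar.
So gazlubbiv → gazlubbivar.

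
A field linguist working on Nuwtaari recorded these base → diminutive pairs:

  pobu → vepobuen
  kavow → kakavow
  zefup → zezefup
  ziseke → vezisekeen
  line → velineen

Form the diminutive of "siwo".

pobu and zefup both have last vowel 'u' yet inflect differently (vepobuen, zezefup), so the last vowel is not what conditions the rule; whether the stem ends in a vowel or a consonant is.
"siwo" ends in a vowel. The stems ending in a vowel (line → velineen, pobu → vepobuen, ziseke → vezisekeen) add ve- … -en around the stem.
The other pattern: stems ending in a consonant repeat the first consonant+vowel as a prefix.
So siwo → vesiwoen.

vesiwoen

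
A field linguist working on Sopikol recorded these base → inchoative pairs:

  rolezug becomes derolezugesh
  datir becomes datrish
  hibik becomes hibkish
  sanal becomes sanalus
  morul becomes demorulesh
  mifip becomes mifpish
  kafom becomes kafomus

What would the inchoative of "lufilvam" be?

lufilvamus

morul and sanal both end in -l yet inflect differently (demorulesh, sanalus), so the final letter is not what conditions the rule; the last vowel is.
"lufilvam" has last vowel 'a'. The one such stem in the data (sanal → sanalus) adds -us, so the same rule applies.
The other patterns: stems whose last vowel is 'u' add de- … -esh around the stem; stems whose last vowel is 'i' delete the last vowel and add -ish.
So lufilvam → lufilvamus.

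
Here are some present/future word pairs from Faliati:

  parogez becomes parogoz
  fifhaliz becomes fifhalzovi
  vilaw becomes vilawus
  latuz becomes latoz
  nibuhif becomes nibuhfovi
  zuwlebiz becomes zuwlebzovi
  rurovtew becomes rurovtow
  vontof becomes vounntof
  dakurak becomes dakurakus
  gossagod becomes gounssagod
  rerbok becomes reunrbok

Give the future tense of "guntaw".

guntawus

nibuhif and vontof both end in -f yet inflect differently (nibuhfovi, vounntof), so the final letter is not what conditions the rule; the last vowel is.
"guntaw" has last vowel 'a'. The stems whose last vowel is 'a' (dakurak → dakurakus, vilaw → vilawus) add -us.
The other patterns: stems whose last vowel is 'i' delete the last vowel and add -ovi; stems whose last vowel is 'o' insert -un- after the first vowel; stems whose last vowel is 'e' or 'u' change the last vowel to 'o'.
So guntaw → guntawus.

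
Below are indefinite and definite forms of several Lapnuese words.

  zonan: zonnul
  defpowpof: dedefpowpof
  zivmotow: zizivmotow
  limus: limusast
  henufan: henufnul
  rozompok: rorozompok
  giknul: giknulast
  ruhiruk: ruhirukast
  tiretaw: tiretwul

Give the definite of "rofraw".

rofrwul

ruhiruk and rozompok both end in -k yet inflect differently (ruhirukast, rorozompok), so the final letter is not what conditions the rule; the last vowel is.
"rofraw" has last vowel 'a'. The stems whose last vowel is 'a' (tiretaw → tiretwul, henufan → henufnul, zonan → zonnul) delete the last vowel and add -ul.
So rofraw → rofrwul.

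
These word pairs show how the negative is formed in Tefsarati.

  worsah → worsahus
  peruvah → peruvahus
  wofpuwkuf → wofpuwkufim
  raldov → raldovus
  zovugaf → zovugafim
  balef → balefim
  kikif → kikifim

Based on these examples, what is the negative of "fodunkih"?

zovugaf and worsah both have last vowel 'a' yet inflect differently (zovugafim, worsahus), so the last vowel is not what conditions the rule; the final letter is.
"fodunkih" ends in -h. The stems ending in -h (worsah → worsahus, peruvah → peruvahus) add -us.
The other pattern: stems ending in -f add -im.
So fodunkih → fodunkihus.

fodunkihus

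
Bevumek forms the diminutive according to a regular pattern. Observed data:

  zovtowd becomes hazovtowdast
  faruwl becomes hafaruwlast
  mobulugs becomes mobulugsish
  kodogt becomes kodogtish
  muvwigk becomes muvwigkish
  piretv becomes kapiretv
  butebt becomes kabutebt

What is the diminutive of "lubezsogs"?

lubezsogsish

kodogt and butebt both end in -t yet inflect differently (kodogtish, kabutebt), so the final letter is not what conditions the rule; the second-to-last letter is.
"lubezsogs" has second-to-last letter 'g'. The stems whose second-to-last letter is 'g' (mobulugs → mobulugsish, kodogt → kodogtish, muvwigk → muvwigkish) add -ish.
The other patterns: stems whose second-to-last letter is 'w' add ha- … -ast around the stem; stems whose second-to-last letter is 'b' or 't' add the prefix ka-.
So lubezsogs → lubezsogsish.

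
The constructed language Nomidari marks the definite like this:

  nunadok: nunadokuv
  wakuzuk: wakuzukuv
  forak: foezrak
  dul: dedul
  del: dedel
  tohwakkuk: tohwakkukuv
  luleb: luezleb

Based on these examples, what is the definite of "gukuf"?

forak and tohwakkuk both end in -k yet inflect differently (foezrak, tohwakkukuv), so the final letter is not what conditions the rule; the number of vowels is.
"gukuf" has 2 vowels. The stems with 2 vowels (luleb → luezleb, forak → foezrak) insert -ez- after the first vowel.
So gukuf → guezkuf.

guezkuf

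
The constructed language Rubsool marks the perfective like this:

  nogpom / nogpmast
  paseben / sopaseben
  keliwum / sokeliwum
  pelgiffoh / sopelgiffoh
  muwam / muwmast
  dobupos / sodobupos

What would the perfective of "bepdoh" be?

bepdhast

keliwum and nogpom both end in -m yet inflect differently (sokeliwum, nogpmast), so the final letter is not what conditions the rule; the number of vowels is.
"bepdoh" has 2 vowels. The stems with 2 vowels (nogpom → nogpmast, muwam → muwmast) delete the last vowel and add -ast.
The other pattern: stems with 3 vowels add the prefix so-.
So bepdoh → bepdhast.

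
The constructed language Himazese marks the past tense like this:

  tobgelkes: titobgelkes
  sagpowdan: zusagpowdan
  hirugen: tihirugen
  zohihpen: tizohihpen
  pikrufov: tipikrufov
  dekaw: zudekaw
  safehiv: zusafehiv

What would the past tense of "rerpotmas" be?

sagpowdan and hirugen both end in -n yet inflect differently (zusagpowdan, tihirugen), so the final letter is not what conditions the rule; the last vowel is.
"rerpotmas" has last vowel 'a'. The stems whose last vowel is 'a' (sagpowdan → zusagpowdan, dekaw → zudekaw) add the prefix zu-.
The other pattern: stems whose last vowel is 'e' or 'o' add the prefix ti-.
So rerpotmas → zurerpotmas.

zurerpotmas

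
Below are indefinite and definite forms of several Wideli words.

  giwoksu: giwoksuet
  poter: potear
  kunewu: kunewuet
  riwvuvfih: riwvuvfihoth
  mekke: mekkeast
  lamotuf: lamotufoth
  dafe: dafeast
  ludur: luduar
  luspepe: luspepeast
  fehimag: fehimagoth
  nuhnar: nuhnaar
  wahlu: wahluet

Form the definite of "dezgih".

kunewu and ludur both have last vowel 'u' yet inflect differently (kunewuet, luduar), so the last vowel is not what conditions the rule; the final letter is.
"dezgih" ends in -h. The one such stem in the data (riwvuvfih → riwvuvfihoth) adds -oth, so the same rule applies.
The other patterns: stems ending in -u add -et; stems ending in -r drop the final letter and add -ar; stems ending in -e add -ast.
So dezgih → dezgihoth.

dezgihoth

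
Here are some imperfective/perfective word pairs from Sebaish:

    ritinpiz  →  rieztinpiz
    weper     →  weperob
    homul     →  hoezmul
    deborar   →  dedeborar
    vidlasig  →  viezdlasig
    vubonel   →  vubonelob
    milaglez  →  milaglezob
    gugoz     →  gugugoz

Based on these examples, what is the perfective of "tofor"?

totofor

milaglez and ritinpiz both end in -z yet inflect differently (milaglezob, rieztinpiz), so the final letter is not what conditions the rule; the last vowel is.
"tofor" has last vowel 'o'. The one such stem in the data (gugoz → gugugoz) repeats the first consonant+vowel as a prefix (as does deborar), so the same rule applies.
The other patterns: stems whose last vowel is 'e' add -ob; stems whose last vowel is 'i' or 'u' insert -ez- after the first vowel.
So tofor → totofor.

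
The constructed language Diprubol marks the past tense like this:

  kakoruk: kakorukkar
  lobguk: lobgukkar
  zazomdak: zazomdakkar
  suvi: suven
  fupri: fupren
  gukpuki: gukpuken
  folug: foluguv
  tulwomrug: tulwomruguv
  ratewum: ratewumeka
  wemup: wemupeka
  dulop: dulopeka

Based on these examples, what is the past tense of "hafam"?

hafameka

"hafam" ends in -m. The one such stem in the data (ratewum → ratewumeka) adds -eka, so the same rule applies.
The other patterns: stems ending in -k double the final consonant and add -ar; stems ending in -i drop the final letter and add -en; stems ending in -g add -uv.
So hafam → hafameka.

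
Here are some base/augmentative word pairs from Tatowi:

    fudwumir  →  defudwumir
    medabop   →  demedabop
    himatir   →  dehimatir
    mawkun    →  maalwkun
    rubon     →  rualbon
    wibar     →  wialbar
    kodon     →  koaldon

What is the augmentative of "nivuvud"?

fudwumir and wibar both end in -r yet inflect differently (defudwumir, wialbar), so the final letter is not what conditions the rule; the number of vowels is.
"nivuvud" has 3 vowels. The stems with 3 vowels (fudwumir → defudwumir, medabop → demedabop, himatir → dehimatir) add the prefix de-.
The other pattern: stems with 2 vowels insert -al- after the first vowel.
So nivuvud → denivuvud.

denivuvud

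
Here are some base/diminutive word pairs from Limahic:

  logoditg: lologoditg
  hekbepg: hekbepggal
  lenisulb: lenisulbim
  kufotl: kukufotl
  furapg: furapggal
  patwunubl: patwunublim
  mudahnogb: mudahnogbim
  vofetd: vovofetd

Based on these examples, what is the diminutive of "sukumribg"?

logoditg and hekbepg both end in -g yet inflect differently (lologoditg, hekbepggal), so the final letter is not what conditions the rule; the second-to-last letter is.
"sukumribg" has second-to-last letter 'b'. The one such stem in the data (patwunubl → patwunublim) adds -im, so the same rule applies.
The other patterns: stems whose second-to-last letter is 't' repeat the first consonant+vowel as a prefix; stems whose second-to-last letter is 'p' double the final consonant and add -al.
So sukumribg → sukumribgim.

sukumribgim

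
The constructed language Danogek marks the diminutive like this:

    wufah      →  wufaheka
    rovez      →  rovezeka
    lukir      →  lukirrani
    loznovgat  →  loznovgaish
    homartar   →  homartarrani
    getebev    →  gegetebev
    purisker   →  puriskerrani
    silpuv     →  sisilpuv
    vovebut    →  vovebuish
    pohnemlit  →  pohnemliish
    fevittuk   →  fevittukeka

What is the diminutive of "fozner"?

vovebut and silpuv both have last vowel 'u' yet inflect differently (vovebuish, sisilpuv), so the last vowel is not what conditions the rule; the final letter is.
"fozner" ends in -r. The stems ending in -r (lukir → lukirrani, homartar → homartarrani, purisker → puriskerrani) double the final consonant and add -ani.
The other patterns: stems ending in -t drop the final letter and add -ish; stems ending in -v repeat the first consonant+vowel as a prefix; stems ending in -h, -k or -z add -eka.
So fozner → foznerrani.

foznerrani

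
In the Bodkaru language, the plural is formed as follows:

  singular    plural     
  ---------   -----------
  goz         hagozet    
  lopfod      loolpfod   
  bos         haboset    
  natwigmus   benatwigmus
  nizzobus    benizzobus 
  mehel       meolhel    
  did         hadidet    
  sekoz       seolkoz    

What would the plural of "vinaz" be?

violnaz

"vinaz" has 2 vowels. The stems with 2 vowels (mehel → meolhel, lopfod → loolpfod, sekoz → seolkoz) insert -ol- after the first vowel.
The other patterns: stems with 1 vowel add ha- … -et around the stem; stems with 3 vowels add the prefix be-.
So vinaz → violnaz.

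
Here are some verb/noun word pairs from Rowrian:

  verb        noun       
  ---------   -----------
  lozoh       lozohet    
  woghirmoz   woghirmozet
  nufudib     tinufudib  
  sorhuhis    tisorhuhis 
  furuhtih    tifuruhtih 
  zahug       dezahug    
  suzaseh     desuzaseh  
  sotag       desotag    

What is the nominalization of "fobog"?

"fobog" has last vowel 'o'. The stems whose last vowel is 'o' (lozoh → lozohet, woghirmoz → woghirmozet) add -et.
So fobog → foboget.

foboget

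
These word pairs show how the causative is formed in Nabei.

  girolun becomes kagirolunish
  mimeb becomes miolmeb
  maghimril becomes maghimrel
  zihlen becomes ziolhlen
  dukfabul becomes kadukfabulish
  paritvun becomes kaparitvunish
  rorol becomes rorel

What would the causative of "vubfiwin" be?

girolun and zihlen both end in -n yet inflect differently (kagirolunish, ziolhlen), so the final letter is not what conditions the rule; the last vowel is.
"vubfiwin" has last vowel 'i'. The one such stem in the data (maghimril → maghimrel) changes the last vowel to 'e' (as does rorol), so the same rule applies.
So vubfiwin → vubfiwen.

vubfiwen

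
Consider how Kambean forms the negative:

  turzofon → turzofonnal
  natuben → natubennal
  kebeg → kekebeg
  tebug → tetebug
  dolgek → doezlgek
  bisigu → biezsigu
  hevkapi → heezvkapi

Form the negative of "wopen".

wopennal

natuben and kebeg both have last vowel 'e' yet inflect differently (natubennal, kekebeg), so the last vowel is not what conditions the rule; the final letter is.
"wopen" ends in -n. The stems ending in -n (turzofon → turzofonnal, natuben → natubennal) double the final consonant and add -al.
So wopen → wopennal.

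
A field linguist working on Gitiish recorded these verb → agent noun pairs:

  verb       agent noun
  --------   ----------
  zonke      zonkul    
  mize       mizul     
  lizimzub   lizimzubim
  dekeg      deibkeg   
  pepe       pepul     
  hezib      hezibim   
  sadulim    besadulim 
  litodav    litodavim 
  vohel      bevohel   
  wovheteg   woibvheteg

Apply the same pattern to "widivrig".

wiibdivrig

hezib and sadulim both have last vowel 'i' yet inflect differently (hezibim, besadulim), so the last vowel is not what conditions the rule; the final letter is.
"widivrig" ends in -g. The stems ending in -g (dekeg → deibkeg, wovheteg → woibvheteg) insert -ib- after the first vowel.
So widivrig → wiibdivrig.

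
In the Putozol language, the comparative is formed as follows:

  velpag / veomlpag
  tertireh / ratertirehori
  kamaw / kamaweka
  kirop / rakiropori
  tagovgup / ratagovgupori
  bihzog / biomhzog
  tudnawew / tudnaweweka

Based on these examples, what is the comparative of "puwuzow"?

puwuzoweka

velpag and kamaw both have last vowel 'a' yet inflect differently (veomlpag, kamaweka), so the last vowel is not what conditions the rule; the final letter is.
"puwuzow" ends in -w. The stems ending in -w (kamaw → kamaweka, tudnawew → tudnaweweka) add -eka.
The other patterns: stems ending in -g insert -om- after the first vowel; stems ending in -h or -p add ra- … -ori around the stem.
So puwuzow → puwuzoweka.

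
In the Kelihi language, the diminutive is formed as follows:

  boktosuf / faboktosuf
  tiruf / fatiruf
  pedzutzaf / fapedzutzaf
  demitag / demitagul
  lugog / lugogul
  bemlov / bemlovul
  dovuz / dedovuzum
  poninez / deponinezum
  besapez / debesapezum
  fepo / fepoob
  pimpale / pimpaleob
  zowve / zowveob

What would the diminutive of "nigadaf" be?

fanigadaf

pedzutzaf and demitag both have last vowel 'a' yet inflect differently (fapedzutzaf, demitagul), so the last vowel is not what conditions the rule; the final letter is.
"nigadaf" ends in -f. The stems ending in -f (boktosuf → faboktosuf, tiruf → fatiruf, pedzutzaf → fapedzutzaf) add the prefix fa-.
The other patterns: stems ending in -g or -v add -ul; stems ending in -z add de- … -um around the stem; stems ending in -e or -o add -ob.
So nigadaf → fanigadaf.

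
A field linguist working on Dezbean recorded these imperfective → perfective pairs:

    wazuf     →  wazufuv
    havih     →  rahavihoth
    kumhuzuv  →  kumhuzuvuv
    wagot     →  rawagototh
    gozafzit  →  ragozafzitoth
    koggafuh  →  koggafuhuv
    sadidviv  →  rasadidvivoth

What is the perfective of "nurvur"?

nurvuruv

"nurvur" has last vowel 'u'. The stems whose last vowel is 'u' (kumhuzuv → kumhuzuvuv, wazuf → wazufuv, koggafuh → koggafuhuv) add -uv.
The other pattern: stems whose last vowel is 'i' or 'o' add ra- … -oth around the stem.
So nurvur → nurvuruv.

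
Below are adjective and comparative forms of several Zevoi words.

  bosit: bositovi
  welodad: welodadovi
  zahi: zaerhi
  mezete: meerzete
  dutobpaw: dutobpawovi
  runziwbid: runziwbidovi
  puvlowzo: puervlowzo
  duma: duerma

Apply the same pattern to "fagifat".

runziwbid and zahi both have last vowel 'i' yet inflect differently (runziwbidovi, zaerhi), so the last vowel is not what conditions the rule; whether the stem ends in a vowel or a consonant is.
"fagifat" ends in a consonant. The stems ending in a consonant (runziwbid → runziwbidovi, dutobpaw → dutobpawovi, bosit → bositovi) add -ovi.
The other pattern: stems ending in a vowel insert -er- after the first vowel.
So fagifat → fagifatovi.

fagifatovi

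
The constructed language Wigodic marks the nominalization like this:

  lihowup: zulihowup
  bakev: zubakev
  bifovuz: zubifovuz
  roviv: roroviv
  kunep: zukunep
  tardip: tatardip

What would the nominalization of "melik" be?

tardip and kunep both end in -p yet inflect differently (tatardip, zukunep), so the final letter is not what conditions the rule; the last vowel is.
"melik" has last vowel 'i'. The stems whose last vowel is 'i' (tardip → tatardip, roviv → roroviv) repeat the first consonant+vowel as a prefix.
The other pattern: stems whose last vowel is 'e' or 'u' add the prefix zu-.
So melik → memelik.

memelik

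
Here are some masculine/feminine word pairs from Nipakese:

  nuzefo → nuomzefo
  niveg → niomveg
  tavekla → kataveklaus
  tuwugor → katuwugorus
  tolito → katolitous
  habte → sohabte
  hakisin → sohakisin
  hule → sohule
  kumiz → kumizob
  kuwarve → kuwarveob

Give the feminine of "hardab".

nuzefo and tolito both end in -o yet inflect differently (nuomzefo, katolitous), so the final letter is not what conditions the rule; the first letter is.
"hardab" begins with h-. The stems beginning with h- (habte → sohabte, hakisin → sohakisin, hule → sohule) add the prefix so-.
So hardab → sohardab.

sohardab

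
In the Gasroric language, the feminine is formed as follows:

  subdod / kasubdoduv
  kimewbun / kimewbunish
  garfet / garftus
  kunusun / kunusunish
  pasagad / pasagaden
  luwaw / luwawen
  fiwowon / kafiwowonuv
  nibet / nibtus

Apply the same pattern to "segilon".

kasegilonuv

kimewbun and fiwowon both end in -n yet inflect differently (kimewbunish, kafiwowonuv), so the final letter is not what conditions the rule; the last vowel is.
"segilon" has last vowel 'o'. The stems whose last vowel is 'o' (fiwowon → kafiwowonuv, subdod → kasubdoduv) add ka- … -uv around the stem.
So segilon → kasegilonuv.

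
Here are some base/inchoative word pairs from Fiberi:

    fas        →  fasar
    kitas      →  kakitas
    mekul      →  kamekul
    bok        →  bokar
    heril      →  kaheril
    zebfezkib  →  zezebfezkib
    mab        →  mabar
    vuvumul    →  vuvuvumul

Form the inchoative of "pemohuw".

pepemohuw

fas and kitas both end in -s yet inflect differently (fasar, kakitas), so the final letter is not what conditions the rule; the number of vowels is.
"pemohuw" has 3 vowels. The stems with 3 vowels (zebfezkib → zezebfezkib, vuvumul → vuvuvumul) repeat the first consonant+vowel as a prefix.
So pemohuw → pepemohuw.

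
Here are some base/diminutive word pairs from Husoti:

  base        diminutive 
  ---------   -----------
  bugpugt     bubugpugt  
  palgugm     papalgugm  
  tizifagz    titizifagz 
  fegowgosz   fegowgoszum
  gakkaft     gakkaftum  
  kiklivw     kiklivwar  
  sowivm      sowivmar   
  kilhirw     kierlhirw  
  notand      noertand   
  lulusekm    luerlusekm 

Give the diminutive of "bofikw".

tizifagz and fegowgosz both end in -z yet inflect differently (titizifagz, fegowgoszum), so the final letter is not what conditions the rule; the second-to-last letter is.
"bofikw" has second-to-last letter 'k'. The one such stem in the data (lulusekm → luerlusekm) inserts -er- after the first vowel (as do kilhirw, notand), so the same rule applies.
The other patterns: stems whose second-to-last letter is 'g' repeat the first consonant+vowel as a prefix; stems whose second-to-last letter is 'f' or 's' add -um; stems whose second-to-last letter is 'v' add -ar.
So bofikw → boerfikw.

boerfikw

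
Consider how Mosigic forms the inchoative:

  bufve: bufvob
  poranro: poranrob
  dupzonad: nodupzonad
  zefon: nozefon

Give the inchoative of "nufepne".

"nufepne" ends in a vowel. The stems ending in a vowel (bufve → bufvob, poranro → poranrob) drop the final letter and add -ob.
The other pattern: stems ending in a consonant add the prefix no-.
So nufepne → nufepnob.

nufepnob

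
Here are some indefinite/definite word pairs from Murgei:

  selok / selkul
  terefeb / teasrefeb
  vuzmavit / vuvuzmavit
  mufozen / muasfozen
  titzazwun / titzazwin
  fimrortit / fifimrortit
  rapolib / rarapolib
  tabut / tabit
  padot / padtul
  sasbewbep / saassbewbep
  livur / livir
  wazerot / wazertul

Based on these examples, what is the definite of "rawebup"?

"rawebup" has last vowel 'u'. The stems whose last vowel is 'u' (titzazwun → titzazwin, livur → livir, tabut → tabit) change the last vowel to 'i'.
The other patterns: stems whose last vowel is 'e' insert -as- after the first vowel; stems whose last vowel is 'i' repeat the first consonant+vowel as a prefix; stems whose last vowel is 'o' delete the last vowel and add -ul.
So rawebup → rawebip.

rawebip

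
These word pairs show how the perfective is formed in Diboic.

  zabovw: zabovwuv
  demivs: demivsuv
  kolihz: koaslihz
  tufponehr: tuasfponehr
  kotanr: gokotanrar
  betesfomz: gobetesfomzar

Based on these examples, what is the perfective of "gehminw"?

tufponehr and kotanr both end in -r yet inflect differently (tuasfponehr, gokotanrar), so the final letter is not what conditions the rule; the second-to-last letter is.
"gehminw" has second-to-last letter 'n'. The one such stem in the data (kotanr → gokotanrar) adds go- … -ar around the stem, so the same rule applies.
So gehminw → gogehminwar.

gogehminwar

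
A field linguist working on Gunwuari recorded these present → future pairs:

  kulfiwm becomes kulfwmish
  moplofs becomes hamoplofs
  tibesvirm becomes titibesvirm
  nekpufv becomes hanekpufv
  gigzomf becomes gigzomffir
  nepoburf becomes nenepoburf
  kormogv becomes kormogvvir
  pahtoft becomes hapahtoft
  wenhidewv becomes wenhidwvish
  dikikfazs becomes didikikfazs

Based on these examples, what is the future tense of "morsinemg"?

wenhidewv and nekpufv both end in -v yet inflect differently (wenhidwvish, hanekpufv), so the final letter is not what conditions the rule; the second-to-last letter is.
"morsinemg" has second-to-last letter 'm'. The one such stem in the data (gigzomf → gigzomffir) doubles the final consonant and adds -ir (as does kormogv), so the same rule applies.
So morsinemg → morsinemggir.

morsinemggir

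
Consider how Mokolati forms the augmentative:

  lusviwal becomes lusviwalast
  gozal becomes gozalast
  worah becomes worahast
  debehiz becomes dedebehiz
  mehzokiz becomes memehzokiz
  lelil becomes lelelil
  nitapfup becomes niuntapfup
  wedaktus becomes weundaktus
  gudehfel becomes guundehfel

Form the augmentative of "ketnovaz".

ketnovazast

"ketnovaz" has last vowel 'a'. The stems whose last vowel is 'a' (lusviwal → lusviwalast, gozal → gozalast, worah → worahast) add -ast.
The other patterns: stems whose last vowel is 'i' repeat the first consonant+vowel as a prefix; stems whose last vowel is 'e' or 'u' insert -un- after the first vowel.
So ketnovaz → ketnovazast.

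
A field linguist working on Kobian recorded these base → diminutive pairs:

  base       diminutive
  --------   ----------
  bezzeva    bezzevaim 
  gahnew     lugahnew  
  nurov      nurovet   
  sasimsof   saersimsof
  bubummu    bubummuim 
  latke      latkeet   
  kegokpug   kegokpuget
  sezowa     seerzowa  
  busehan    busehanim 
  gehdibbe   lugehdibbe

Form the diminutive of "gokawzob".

"gokawzob" begins with g-. The stems beginning with g- (gehdibbe → lugehdibbe, gahnew → lugahnew) add the prefix lu-.
So gokawzob → lugokawzob.

lugokawzob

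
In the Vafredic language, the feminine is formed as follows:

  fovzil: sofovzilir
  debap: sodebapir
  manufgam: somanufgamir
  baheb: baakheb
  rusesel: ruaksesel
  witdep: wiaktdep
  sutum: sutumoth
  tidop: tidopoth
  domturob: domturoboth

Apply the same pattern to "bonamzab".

sobonamzabir

"bonamzab" has last vowel 'a'. The stems whose last vowel is 'a' (debap → sodebapir, manufgam → somanufgamir) add so- … -ir around the stem.
The other patterns: stems whose last vowel is 'e' insert -ak- after the first vowel; stems whose last vowel is 'o' or 'u' add -oth.
So bonamzab → sobonamzabir.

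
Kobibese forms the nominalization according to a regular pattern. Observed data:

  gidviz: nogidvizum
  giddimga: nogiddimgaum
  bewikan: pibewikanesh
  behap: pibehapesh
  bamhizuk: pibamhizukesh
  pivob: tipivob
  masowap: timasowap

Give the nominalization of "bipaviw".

pibipaviwesh

behap and masowap both end in -p yet inflect differently (pibehapesh, timasowap), so the final letter is not what conditions the rule; the first letter is.
"bipaviw" begins with b-. The stems beginning with b- (bewikan → pibewikanesh, behap → pibehapesh, bamhizuk → pibamhizukesh) add pi- … -esh around the stem.
The other patterns: stems beginning with g- add no- … -um around the stem; stems beginning with m- or p- add the prefix ti-.
So bipaviw → pibipaviwesh.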